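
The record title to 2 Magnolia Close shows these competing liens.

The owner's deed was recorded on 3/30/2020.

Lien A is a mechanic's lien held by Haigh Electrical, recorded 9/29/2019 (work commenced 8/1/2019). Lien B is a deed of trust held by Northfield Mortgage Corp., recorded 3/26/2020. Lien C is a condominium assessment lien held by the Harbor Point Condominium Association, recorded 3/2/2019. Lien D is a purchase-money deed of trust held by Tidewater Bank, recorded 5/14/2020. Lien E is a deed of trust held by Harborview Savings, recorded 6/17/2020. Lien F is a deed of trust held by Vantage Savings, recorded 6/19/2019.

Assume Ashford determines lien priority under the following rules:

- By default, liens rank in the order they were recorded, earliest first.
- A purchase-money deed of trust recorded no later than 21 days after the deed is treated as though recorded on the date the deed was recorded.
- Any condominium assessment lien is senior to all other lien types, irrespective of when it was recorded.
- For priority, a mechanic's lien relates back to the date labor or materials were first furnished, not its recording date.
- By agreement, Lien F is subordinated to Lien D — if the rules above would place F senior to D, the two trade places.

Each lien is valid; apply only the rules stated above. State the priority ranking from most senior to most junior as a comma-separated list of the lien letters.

C, D, A, B, F, E

Adjusting effective dates: A relates back to 8/1/2019 (work commenced); D was recorded 45 days after the deed — beyond 21 days — so no relation-back applies.
C, as a condominium assessment lien, has superpriority and ranks first.
The other liens, earliest effective date first: F (6/19/2019), A (8/1/2019), B (3/26/2020), D (5/14/2020), E (6/17/2020).
F would otherwise be senior to D, so under the subordination agreement F and D exchange positions.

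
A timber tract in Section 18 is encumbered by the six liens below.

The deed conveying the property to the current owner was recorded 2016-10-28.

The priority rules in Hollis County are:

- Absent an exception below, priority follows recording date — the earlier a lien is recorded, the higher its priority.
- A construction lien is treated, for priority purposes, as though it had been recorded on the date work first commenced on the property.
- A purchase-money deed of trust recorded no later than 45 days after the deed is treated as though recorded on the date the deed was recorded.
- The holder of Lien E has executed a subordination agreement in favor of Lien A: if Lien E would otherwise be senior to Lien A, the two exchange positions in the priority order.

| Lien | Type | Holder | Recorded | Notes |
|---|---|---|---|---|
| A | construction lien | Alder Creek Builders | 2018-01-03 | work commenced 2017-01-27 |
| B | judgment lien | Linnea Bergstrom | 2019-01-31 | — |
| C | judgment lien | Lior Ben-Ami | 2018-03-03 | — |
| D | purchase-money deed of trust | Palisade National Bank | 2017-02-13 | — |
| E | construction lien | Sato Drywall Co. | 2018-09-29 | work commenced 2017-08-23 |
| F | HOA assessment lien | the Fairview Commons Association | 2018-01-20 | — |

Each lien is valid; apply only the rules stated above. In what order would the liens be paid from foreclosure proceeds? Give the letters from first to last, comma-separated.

A, D, E, F, C, B

Effective dates: A relates back to 2017-01-27 (work commenced); D was recorded 108 days after the deed — beyond 45 days — so no relation-back applies; E's effective date is 2017-08-23, when work began.
By effective date, earliest first: A (2017-01-27), D (2017-02-13), E (2017-08-23), F (2018-01-20), C (2018-03-03), B (2019-01-31).
E already ranks below A; the subordination has no effect.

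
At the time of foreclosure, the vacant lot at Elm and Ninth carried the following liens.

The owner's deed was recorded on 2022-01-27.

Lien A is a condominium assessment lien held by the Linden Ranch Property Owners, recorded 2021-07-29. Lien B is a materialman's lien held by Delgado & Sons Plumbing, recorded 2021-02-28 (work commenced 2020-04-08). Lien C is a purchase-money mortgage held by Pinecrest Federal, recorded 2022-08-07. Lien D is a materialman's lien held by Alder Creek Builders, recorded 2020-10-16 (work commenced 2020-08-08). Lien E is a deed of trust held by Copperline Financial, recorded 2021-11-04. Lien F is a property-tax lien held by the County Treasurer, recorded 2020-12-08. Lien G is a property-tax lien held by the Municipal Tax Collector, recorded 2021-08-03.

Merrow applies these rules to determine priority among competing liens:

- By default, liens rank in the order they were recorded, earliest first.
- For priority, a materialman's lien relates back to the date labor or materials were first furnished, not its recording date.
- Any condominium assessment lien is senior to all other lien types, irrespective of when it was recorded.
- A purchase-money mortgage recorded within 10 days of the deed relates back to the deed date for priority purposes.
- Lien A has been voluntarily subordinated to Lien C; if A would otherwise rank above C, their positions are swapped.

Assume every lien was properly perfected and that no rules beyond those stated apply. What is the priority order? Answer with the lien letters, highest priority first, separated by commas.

C, B, D, F, G, E, A

Adjusting effective dates: B is treated as recorded 2020-04-08, the work-commencement date; C was recorded 192 days after the deed, outside the 10-day window, so it keeps its recording date; D's effective date is 2020-08-08, when work began.
A is a condominium assessment lien and takes priority over every other lien.
Ordering the rest by effective date: B (2020-04-08), D (2020-08-08), F (2020-12-08), G (2021-08-03), E (2021-11-04), C (2022-08-07).
The subordination applies — A was senior to C — so A and C swap.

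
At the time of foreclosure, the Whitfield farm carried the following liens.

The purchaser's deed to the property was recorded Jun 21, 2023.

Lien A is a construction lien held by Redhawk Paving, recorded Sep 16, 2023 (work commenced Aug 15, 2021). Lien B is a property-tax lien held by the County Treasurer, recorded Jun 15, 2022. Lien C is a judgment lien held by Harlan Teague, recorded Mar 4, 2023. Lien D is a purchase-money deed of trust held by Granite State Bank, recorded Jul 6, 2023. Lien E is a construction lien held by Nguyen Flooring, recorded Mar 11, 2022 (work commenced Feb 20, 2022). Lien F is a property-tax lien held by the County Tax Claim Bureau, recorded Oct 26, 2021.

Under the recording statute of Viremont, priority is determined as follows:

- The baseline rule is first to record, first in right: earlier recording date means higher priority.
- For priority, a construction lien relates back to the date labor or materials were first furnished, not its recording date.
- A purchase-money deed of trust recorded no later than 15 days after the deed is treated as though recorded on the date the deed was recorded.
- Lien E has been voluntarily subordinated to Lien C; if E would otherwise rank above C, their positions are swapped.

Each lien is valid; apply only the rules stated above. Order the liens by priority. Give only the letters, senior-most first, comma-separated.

A, F, C, B, E, D

Effective dates: A is treated as recorded Aug 15, 2021, the work-commencement date; D's effective date is the deed date, Jun 21, 2023; E is treated as recorded Feb 20, 2022, the work-commencement date.
Ordering by effective date: A (Aug 15, 2021), F (Oct 26, 2021), E (Feb 20, 2022), B (Jun 15, 2022), C (Mar 4, 2023), D (Jun 21, 2023).
E is senior to C before the subordination, so the two trade places.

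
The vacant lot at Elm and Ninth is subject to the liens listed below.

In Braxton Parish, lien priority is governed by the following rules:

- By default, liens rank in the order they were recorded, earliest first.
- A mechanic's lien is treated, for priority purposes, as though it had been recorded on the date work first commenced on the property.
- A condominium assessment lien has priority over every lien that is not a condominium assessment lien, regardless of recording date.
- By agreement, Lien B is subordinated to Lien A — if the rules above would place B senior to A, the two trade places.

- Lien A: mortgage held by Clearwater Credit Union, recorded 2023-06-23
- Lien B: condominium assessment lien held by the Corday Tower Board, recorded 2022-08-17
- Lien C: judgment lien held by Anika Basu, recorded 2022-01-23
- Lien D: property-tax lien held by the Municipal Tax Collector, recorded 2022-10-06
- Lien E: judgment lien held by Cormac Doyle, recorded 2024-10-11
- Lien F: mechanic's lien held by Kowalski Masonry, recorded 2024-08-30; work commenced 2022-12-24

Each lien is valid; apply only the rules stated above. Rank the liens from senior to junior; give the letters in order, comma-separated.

A, C, D, F, B, E

Effective dates: F's effective date is 2022-12-24, when work began.
B is a condominium assessment lien and takes priority over every other lien.
Among the remaining liens, by effective date: C (2022-01-23), D (2022-10-06), F (2022-12-24), A (2023-06-23), E (2024-10-11).
B would otherwise be senior to A, so under the subordination agreement B and A exchange positions.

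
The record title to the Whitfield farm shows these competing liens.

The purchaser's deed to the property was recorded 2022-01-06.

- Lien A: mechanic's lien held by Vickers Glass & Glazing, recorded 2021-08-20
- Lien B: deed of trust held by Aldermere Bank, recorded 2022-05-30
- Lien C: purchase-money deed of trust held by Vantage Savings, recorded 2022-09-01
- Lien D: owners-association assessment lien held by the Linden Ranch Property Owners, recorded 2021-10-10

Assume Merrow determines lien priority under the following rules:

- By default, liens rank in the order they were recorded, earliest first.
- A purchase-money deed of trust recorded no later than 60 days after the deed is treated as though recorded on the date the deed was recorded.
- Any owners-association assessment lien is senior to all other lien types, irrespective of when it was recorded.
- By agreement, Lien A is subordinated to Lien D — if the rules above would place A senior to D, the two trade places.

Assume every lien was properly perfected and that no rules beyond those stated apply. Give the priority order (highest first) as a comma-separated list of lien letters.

Effective dates after the stated exceptions: C missed the 60-day window (238 days after the deed), so its recording date stands.
D is an owners-association assessment lien and takes priority over every other lien.
Remaining liens by effective date: A (2021-08-20), B (2022-05-30), C (2022-09-01).
A already ranks below D; the subordination has no effect.

D, A, B, C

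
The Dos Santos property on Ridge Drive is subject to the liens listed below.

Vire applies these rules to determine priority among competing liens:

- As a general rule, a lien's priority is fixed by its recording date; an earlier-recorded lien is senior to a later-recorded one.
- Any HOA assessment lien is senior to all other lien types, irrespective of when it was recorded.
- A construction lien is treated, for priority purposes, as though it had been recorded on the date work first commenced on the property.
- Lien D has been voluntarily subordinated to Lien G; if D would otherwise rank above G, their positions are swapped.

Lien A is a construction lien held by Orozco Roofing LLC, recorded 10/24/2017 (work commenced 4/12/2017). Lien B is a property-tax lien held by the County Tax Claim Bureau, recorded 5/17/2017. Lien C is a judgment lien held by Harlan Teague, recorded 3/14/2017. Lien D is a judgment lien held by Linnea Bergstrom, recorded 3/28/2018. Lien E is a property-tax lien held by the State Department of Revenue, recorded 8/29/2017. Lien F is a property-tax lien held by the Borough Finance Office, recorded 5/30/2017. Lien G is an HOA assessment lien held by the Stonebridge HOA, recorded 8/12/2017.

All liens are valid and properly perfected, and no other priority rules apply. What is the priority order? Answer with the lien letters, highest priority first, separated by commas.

G, C, A, B, F, E, D

First, effective dates: A's effective date is 4/12/2017, when work began.
G is an HOA assessment lien and takes priority over every other lien.
Remaining liens by effective date: C (3/14/2017), A (4/12/2017), B (5/17/2017), F (5/30/2017), E (8/29/2017), D (3/28/2018).
D is already junior to G, so the subordination agreement changes nothing.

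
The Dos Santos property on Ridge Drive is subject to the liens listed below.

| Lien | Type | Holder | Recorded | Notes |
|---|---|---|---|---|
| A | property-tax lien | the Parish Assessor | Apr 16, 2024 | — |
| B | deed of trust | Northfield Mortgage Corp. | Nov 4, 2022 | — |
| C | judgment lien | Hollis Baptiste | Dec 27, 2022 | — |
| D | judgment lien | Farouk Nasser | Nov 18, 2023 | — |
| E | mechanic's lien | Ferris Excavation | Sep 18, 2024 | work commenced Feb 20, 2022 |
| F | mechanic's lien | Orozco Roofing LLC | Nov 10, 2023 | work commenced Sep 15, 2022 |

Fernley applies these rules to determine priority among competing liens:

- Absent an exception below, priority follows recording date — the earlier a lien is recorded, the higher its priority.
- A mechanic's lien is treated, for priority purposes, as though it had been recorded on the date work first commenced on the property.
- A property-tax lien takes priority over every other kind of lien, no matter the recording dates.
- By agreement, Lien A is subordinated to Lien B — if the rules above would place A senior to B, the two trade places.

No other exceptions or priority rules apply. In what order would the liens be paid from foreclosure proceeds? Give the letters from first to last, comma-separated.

Effective dates: E relates back to Feb 20, 2022 (work commenced); F's effective date is Sep 15, 2022, when work began.
As a property-tax lien, A is senior to every other lien.
The other liens, earliest effective date first: E (Feb 20, 2022), F (Sep 15, 2022), B (Nov 4, 2022), C (Dec 27, 2022), D (Nov 18, 2023).
A is senior to B before the subordination, so the two trade places.

B, E, F, A, C, D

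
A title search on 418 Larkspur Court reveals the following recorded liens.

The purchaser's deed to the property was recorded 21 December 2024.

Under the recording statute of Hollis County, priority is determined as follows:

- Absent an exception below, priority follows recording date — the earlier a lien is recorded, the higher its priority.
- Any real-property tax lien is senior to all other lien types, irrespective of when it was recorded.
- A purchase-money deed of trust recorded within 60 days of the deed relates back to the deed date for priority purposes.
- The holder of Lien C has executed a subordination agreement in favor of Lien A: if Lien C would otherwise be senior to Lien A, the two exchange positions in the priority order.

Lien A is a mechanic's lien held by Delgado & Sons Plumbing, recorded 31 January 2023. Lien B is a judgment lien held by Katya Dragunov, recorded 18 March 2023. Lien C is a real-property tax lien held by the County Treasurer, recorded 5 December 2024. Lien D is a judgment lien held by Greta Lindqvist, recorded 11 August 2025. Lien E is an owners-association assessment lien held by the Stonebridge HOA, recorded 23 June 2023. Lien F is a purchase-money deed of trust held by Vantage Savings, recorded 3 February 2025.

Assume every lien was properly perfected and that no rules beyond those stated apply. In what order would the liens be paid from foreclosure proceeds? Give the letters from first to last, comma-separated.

A, C, B, E, F, D

Effective dates after the stated exceptions: F's effective date is the deed date, 21 December 2024.
As a real-property tax lien, C is senior to every other lien.
Ordering the rest by effective date: A (31 January 2023), B (18 March 2023), E (23 June 2023), F (21 December 2024), D (11 August 2025).
The subordination applies — C was senior to A — so C and A swap.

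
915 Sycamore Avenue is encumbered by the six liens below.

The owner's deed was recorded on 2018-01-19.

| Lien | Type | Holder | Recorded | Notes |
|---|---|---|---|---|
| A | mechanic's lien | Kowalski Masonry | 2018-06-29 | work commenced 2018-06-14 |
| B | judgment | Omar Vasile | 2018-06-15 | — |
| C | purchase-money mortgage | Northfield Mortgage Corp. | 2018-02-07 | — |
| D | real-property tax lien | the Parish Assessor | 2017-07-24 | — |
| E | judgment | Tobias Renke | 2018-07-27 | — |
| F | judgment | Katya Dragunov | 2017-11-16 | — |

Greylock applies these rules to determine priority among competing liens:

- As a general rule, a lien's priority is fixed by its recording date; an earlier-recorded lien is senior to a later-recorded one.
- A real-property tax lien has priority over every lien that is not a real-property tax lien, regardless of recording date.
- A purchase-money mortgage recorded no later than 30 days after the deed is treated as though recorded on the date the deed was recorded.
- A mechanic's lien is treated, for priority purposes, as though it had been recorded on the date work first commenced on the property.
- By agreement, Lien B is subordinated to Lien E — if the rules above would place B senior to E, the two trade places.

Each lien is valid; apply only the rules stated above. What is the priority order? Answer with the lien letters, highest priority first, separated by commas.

D, F, C, A, E, B

Effective dates: A is treated as recorded 2018-06-14, the work-commencement date; C relates back to the deed date 2018-01-19.
D is a real-property tax lien, so it outranks all other liens regardless of date.
Among the remaining liens, by effective date: F (2017-11-16), C (2018-01-19), A (2018-06-14), B (2018-06-15), E (2018-07-27).
Because B would otherwise rank above E, the subordination swaps them.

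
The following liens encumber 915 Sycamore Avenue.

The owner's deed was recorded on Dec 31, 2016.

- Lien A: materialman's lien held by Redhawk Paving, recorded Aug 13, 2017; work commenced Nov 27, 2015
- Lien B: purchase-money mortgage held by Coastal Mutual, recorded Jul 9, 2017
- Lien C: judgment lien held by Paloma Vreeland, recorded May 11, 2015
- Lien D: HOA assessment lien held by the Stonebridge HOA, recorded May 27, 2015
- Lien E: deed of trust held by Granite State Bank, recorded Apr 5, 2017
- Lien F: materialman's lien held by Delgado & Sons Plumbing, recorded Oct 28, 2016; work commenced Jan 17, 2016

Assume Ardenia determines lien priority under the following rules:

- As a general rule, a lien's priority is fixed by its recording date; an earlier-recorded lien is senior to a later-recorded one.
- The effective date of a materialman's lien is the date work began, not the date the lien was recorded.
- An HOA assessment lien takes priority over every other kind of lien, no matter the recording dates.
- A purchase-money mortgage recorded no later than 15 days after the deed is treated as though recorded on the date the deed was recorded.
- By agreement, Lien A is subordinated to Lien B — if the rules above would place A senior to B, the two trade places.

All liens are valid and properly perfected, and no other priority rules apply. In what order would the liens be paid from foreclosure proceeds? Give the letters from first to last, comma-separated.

D, C, B, F, E, A

Effective dates: A's effective date is Nov 27, 2015, when work began; B missed the 15-day window (190 days after the deed), so its recording date stands; F's effective date is Jan 17, 2016, when work began.
D, as an HOA assessment lien, has superpriority and ranks first.
The other liens, earliest effective date first: C (May 11, 2015), A (Nov 27, 2015), F (Jan 17, 2016), E (Apr 5, 2017), B (Jul 9, 2017).
A is senior to B before the subordination, so the two trade places.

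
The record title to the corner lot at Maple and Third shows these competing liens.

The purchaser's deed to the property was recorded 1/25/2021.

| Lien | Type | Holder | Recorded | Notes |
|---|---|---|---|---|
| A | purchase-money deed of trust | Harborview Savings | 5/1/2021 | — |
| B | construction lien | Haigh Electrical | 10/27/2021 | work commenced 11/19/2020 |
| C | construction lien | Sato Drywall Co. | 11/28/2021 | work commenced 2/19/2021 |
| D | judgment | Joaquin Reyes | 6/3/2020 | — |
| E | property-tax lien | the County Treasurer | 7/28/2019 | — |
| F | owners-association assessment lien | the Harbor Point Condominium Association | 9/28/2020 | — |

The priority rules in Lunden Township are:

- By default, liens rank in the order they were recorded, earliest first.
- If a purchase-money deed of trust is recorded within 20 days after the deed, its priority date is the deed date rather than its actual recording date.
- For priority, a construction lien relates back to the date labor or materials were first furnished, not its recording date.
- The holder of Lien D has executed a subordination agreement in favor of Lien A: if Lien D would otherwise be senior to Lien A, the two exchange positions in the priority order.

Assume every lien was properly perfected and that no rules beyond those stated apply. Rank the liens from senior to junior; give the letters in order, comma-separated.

Effective dates: A was recorded 96 days after the deed — beyond 20 days — so no relation-back applies; B's effective date is 11/19/2020, when work began; C is treated as recorded 2/19/2021, the work-commencement date.
Sorted by effective date: E (7/28/2019), D (6/3/2020), F (9/28/2020), B (11/19/2020), C (2/19/2021), A (5/1/2021).
D is senior to A before the subordination, so the two trade places.

E, A, F, B, C, D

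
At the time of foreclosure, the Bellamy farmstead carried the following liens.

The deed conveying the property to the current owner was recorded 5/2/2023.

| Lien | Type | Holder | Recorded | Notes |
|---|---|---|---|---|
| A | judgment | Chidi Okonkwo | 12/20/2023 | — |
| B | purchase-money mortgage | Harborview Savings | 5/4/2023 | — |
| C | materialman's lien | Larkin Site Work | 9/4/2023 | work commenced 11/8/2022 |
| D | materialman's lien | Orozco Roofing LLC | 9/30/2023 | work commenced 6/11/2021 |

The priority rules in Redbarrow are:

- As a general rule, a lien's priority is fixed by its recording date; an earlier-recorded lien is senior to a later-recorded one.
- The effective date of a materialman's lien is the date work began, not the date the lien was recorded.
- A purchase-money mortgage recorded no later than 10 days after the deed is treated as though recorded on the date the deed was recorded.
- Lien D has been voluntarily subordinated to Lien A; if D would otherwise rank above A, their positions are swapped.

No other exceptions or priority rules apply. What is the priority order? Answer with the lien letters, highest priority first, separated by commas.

Adjusting effective dates: B's effective date is the deed date, 5/2/2023; C is treated as recorded 11/8/2022, the work-commencement date; D relates back to 6/11/2021 (work commenced).
Sorted by effective date: D (6/11/2021), C (11/8/2022), B (5/2/2023), A (12/20/2023).
The subordination applies — D was senior to A — so D and A swap.

A, C, B, D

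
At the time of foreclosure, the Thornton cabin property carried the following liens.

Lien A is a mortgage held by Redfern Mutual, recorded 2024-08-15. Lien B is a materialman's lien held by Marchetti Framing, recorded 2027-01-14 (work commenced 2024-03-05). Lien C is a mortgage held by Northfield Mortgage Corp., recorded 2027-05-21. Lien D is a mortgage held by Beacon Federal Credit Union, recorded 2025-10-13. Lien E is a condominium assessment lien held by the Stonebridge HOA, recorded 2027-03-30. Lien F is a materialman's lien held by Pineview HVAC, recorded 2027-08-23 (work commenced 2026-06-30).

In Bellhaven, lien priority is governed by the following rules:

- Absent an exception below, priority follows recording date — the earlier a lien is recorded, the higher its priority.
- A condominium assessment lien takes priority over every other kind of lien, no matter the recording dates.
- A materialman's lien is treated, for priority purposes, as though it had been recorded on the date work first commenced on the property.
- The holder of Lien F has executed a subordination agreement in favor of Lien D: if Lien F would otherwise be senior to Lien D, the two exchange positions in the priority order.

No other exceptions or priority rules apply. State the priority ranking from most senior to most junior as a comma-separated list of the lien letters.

E, B, A, D, F, C

Effective dates after the stated exceptions: B is treated as recorded 2024-03-05, the work-commencement date; F's effective date is 2026-06-30, when work began.
As a condominium assessment lien, E is senior to every other lien.
The other liens, earliest effective date first: B (2024-03-05), A (2024-08-15), D (2025-10-13), F (2026-06-30), C (2027-05-21).
F is already junior to D, so the subordination agreement changes nothing.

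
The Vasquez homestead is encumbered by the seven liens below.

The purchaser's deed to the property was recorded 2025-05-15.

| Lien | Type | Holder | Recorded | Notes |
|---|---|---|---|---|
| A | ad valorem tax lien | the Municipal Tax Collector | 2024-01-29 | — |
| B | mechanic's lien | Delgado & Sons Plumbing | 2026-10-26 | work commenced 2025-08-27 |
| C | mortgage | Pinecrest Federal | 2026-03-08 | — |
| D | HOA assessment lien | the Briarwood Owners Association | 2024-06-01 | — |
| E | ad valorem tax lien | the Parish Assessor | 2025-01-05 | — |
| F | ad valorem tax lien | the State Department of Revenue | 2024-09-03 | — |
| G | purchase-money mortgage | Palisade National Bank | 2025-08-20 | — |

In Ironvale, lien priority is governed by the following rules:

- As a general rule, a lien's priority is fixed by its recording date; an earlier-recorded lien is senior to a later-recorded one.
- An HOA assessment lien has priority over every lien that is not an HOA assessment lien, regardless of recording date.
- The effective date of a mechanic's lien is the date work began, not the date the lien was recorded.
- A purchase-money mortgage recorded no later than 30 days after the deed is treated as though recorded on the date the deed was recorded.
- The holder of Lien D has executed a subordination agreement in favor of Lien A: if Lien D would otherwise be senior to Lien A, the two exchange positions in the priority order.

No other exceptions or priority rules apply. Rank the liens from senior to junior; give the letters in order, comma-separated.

A, D, F, E, G, B, C

First, effective dates: B is treated as recorded 2025-08-27, the work-commencement date; G was recorded 97 days after the deed — beyond 30 days — so no relation-back applies.
D, as an HOA assessment lien, has superpriority and ranks first.
Among the remaining liens, by effective date: A (2024-01-29), F (2024-09-03), E (2025-01-05), G (2025-08-20), B (2025-08-27), C (2026-03-08).
The subordination applies — D was senior to A — so D and A swap.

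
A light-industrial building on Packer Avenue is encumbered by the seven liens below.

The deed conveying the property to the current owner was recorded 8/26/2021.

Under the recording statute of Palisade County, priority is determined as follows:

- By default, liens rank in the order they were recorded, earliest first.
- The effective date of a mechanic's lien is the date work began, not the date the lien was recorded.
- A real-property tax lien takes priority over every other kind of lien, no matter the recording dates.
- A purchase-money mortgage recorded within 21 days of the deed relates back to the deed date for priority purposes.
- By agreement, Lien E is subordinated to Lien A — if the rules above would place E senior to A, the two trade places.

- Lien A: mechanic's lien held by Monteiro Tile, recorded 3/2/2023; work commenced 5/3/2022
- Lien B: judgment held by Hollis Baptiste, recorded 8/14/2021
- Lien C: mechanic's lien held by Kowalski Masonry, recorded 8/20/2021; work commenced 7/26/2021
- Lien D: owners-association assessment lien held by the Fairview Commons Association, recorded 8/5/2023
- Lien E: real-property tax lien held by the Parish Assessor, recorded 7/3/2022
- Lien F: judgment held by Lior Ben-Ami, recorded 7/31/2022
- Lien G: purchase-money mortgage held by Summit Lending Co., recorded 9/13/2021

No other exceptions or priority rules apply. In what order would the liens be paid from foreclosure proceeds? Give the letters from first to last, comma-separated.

First, effective dates: A's effective date is 5/3/2022, when work began; C is treated as recorded 7/26/2021, the work-commencement date; G's effective date is the deed date, 8/26/2021.
E, as a real-property tax lien, has superpriority and ranks first.
Among the remaining liens, by effective date: C (7/26/2021), B (8/14/2021), G (8/26/2021), A (5/3/2022), F (7/31/2022), D (8/5/2023).
Because E would otherwise rank above A, the subordination swaps them.

A, C, B, G, E, F, D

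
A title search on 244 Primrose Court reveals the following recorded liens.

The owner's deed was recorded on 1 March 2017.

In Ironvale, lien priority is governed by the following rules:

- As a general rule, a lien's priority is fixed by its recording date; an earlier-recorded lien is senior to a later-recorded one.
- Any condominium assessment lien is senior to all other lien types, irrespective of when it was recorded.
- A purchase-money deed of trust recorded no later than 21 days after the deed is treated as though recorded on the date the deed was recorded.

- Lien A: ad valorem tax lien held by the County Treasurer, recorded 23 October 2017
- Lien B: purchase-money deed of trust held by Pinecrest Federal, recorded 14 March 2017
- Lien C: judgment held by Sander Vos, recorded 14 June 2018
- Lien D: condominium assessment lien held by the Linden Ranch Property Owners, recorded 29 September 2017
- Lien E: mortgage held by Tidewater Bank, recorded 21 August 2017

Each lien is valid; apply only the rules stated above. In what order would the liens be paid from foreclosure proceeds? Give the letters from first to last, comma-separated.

D, B, E, A, C

Effective dates after the stated exceptions: B's effective date is the deed date, 1 March 2017.
D is a condominium assessment lien and takes priority over every other lien.
The other liens, earliest effective date first: B (1 March 2017), E (21 August 2017), A (23 October 2017), C (14 June 2018).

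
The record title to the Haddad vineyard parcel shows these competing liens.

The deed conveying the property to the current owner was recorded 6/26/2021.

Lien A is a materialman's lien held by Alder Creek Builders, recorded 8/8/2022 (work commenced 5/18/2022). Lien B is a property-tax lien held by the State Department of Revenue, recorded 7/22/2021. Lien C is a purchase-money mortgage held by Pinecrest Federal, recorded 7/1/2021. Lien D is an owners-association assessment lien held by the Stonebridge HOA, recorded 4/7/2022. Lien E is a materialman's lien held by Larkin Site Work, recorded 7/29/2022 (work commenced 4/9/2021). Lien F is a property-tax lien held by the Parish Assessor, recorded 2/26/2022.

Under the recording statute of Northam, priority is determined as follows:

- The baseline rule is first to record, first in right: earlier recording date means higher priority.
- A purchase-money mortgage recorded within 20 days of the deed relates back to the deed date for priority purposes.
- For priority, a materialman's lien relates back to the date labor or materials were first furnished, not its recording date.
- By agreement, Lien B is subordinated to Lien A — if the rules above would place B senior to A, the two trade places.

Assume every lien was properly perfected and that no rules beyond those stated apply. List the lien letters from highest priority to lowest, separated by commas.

E, C, A, F, D, B

First, effective dates: A relates back to 5/18/2022 (work commenced); C was recorded within the 20-day window, so its effective date is the deed date 6/26/2021; E's effective date is 4/9/2021, when work began.
Sorted by effective date: E (4/9/2021), C (6/26/2021), B (7/22/2021), F (2/26/2022), D (4/7/2022), A (5/18/2022).
B is senior to A before the subordination, so the two trade places.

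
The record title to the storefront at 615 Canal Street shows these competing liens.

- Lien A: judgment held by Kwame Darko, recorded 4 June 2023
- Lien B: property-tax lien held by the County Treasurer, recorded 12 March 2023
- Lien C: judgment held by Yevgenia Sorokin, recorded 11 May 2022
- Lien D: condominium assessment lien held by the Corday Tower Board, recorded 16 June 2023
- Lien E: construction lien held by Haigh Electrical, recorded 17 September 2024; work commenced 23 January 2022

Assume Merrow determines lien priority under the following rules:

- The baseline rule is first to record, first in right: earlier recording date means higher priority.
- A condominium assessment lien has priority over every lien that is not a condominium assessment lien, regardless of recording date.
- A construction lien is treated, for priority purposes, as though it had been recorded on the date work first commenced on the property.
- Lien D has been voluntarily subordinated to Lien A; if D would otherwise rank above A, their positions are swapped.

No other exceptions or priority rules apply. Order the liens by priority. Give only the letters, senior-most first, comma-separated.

A, E, C, B, D

Effective dates after the stated exceptions: E is treated as recorded 23 January 2022, the work-commencement date.
D is a condominium assessment lien, so it outranks all other liens regardless of date.
Ordering the rest by effective date: E (23 January 2022), C (11 May 2022), B (12 March 2023), A (4 June 2023).
D would otherwise be senior to A, so under the subordination agreement D and A exchange positions.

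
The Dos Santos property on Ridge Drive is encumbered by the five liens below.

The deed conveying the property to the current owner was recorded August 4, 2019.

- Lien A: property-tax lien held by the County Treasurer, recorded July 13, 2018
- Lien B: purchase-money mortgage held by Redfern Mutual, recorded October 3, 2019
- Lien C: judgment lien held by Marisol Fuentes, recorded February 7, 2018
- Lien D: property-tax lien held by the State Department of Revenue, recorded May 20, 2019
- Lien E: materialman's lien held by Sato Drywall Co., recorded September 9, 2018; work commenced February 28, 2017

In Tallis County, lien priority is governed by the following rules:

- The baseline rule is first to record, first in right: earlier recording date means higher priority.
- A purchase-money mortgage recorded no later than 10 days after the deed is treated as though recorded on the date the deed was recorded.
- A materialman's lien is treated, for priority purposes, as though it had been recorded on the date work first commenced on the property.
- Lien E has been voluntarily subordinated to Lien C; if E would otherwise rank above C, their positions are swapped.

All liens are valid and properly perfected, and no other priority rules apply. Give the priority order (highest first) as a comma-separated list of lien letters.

Adjusting effective dates: B missed the 10-day window (60 days after the deed), so its recording date stands; E's effective date is February 28, 2017, when work began.
Sorted by effective date: E (February 28, 2017), C (February 7, 2018), A (July 13, 2018), D (May 20, 2019), B (October 3, 2019).
E would otherwise be senior to C, so under the subordination agreement E and C exchange positions.

C, E, A, D, B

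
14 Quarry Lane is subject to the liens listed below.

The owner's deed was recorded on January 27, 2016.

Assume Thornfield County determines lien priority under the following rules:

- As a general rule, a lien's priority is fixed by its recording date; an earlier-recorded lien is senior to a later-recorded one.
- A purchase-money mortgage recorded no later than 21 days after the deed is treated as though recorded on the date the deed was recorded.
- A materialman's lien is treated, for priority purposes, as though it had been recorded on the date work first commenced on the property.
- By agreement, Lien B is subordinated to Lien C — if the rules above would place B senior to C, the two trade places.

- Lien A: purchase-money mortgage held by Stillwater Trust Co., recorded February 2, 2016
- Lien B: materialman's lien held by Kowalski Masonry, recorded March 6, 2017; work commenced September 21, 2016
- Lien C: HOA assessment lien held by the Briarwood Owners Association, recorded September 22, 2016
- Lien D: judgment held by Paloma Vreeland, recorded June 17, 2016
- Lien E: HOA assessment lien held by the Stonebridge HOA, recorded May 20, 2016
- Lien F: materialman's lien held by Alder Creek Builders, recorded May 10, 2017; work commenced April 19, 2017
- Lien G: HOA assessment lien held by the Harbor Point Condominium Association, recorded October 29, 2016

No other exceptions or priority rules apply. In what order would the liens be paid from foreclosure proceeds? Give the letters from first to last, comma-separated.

A, E, D, C, B, G, F

Adjusting effective dates: A's effective date is the deed date, January 27, 2016; B's effective date is September 21, 2016, when work began; F is treated as recorded April 19, 2017, the work-commencement date.
Sorted by effective date: A (January 27, 2016), E (May 20, 2016), D (June 17, 2016), B (September 21, 2016), C (September 22, 2016), G (October 29, 2016), F (April 19, 2017).
B is senior to C before the subordination, so the two trade places.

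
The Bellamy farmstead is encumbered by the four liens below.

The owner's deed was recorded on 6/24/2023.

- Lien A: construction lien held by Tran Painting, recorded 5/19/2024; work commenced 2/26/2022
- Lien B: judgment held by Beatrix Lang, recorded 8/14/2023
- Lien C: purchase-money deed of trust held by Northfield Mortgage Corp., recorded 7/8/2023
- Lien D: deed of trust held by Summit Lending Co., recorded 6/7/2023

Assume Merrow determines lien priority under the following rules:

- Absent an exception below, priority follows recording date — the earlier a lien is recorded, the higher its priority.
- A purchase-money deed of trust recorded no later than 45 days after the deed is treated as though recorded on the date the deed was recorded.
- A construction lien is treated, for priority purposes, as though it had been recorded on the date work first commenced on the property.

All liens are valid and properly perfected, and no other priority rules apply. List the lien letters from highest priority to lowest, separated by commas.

Adjusting effective dates: A's effective date is 2/26/2022, when work began; C relates back to the deed date 6/24/2023.
By effective date: A (2/26/2022), D (6/7/2023), C (6/24/2023), B (8/14/2023).

A, D, C, B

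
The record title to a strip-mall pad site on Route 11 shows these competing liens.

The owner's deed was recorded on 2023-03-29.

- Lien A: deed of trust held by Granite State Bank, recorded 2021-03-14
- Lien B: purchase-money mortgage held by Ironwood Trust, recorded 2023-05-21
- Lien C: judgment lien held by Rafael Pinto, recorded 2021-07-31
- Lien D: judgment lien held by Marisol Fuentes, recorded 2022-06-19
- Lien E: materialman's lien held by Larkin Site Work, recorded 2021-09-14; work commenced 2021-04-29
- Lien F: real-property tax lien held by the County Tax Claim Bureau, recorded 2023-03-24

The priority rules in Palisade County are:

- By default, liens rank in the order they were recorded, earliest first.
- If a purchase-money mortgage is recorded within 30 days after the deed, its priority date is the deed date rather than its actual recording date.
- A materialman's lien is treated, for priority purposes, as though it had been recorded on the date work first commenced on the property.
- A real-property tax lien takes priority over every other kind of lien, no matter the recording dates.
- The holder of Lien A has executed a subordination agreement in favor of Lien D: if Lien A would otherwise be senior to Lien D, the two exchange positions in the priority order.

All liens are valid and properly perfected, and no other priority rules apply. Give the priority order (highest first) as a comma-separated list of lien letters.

First, effective dates: B was recorded 53 days after the deed — beyond 30 days — so no relation-back applies; E's effective date is 2021-04-29, when work began.
As a real-property tax lien, F is senior to every other lien.
Remaining liens by effective date: A (2021-03-14), E (2021-04-29), C (2021-07-31), D (2022-06-19), B (2023-05-21).
A is senior to D before the subordination, so the two trade places.

F, D, E, C, A, B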